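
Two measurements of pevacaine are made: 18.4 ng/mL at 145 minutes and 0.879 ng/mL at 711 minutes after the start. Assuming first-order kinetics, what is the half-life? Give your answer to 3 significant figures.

Over Δt = 711 − 145 = 566 minutes, the level fell by a factor of 18.4/0.879 ≈ 20.933.
n = log₂(20.933) ≈ 4.3877 half-lives, so t½ = 566/4.3877 ≈ 129 minutes.

129 minutes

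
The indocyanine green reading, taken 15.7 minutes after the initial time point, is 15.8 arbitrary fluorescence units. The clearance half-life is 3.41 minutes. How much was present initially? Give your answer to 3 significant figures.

384 arbitrary fluorescence units

Number of half-lives elapsed: n = 15.7/3.41 ≈ 4.6041.
A₀ = A × 2^n = 15.8 × 2^4.6041 = 15.8 × 24.321 ≈ 384.27 arbitrary fluorescence units.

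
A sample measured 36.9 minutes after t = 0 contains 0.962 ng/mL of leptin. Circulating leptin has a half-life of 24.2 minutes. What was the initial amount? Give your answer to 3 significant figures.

2.77 ng/mL

Number of half-lives elapsed: n = 36.9/24.2 ≈ 1.5248.
A₀ = A × 2^n = 0.962 × 2^1.5248 = 0.962 × 2.8775 ≈ 2.7681 ng/mL.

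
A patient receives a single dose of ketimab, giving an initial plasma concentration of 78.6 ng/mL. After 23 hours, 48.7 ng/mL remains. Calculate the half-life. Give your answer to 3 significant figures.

33.3 hours

A/A₀ = 48.7/78.6 ≈ 0.61959.
n = log₂(1.614) ≈ 0.69061 half-lives elapsed in 23 hours.
t½ = 23/0.69061 ≈ 33.304 hours.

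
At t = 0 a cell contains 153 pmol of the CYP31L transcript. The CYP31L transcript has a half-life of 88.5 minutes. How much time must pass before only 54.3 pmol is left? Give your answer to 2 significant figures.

130 minutes

Fraction remaining = 54.3/153 ≈ 0.3549.
n = log₂(153/54.3) = ln(2.8177)/ln 2 ≈ 1.4945 half-lives.
t = n × t½ = 1.4945 × 88.5 ≈ 132.26 minutes.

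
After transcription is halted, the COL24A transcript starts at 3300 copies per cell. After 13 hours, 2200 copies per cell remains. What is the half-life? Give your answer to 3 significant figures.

A/A₀ = 2200/3300 ≈ 0.66667.
n = log₂(1.5) ≈ 0.58496 half-lives elapsed in 13 hours.
t½ = 13/0.58496 ≈ 22.224 hours.

22.2 hours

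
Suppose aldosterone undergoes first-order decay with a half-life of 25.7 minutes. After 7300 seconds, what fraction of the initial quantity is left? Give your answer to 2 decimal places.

0.04

7300 seconds = 121.667 minutes.
n = 121.667/25.7 ≈ 4.7341 half-lives.
Fraction remaining = (1/2)^4.7341 ≈ 0.037574.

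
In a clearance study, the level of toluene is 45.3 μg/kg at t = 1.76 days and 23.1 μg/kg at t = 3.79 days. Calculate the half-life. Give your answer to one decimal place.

Over Δt = 3.79 − 1.76 = 2.03 days, the level fell by a factor of 45.3/23.1 ≈ 1.961.
n = log₂(1.961) ≈ 0.97162 half-lives, so t½ = 2.03/0.97162 ≈ 2.0893 days.

2.1 days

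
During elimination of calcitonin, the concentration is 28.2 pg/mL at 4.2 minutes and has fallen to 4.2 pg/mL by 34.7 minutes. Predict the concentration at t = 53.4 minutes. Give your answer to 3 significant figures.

1.31 pg/mL

Over Δt = 34.7 − 4.2 = 30.5 minutes, the level fell by a factor of 28.2/4.2 ≈ 6.7143.
n = log₂(6.7143) ≈ 2.7472 half-lives, so t½ = 30.5/2.7472 ≈ 11.102 minutes.
From t = 34.7 to t = 53.4: 4.2 × (1/2)^((53.4−34.7)/11.102) ≈ 1.3068 pg/mL.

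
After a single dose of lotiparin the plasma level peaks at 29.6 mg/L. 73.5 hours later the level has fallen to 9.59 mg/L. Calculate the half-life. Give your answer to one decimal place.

45.2 hours

A/A₀ = 9.59/29.6 ≈ 0.32399.
n = log₂(3.0865) ≈ 1.626 half-lives elapsed in 73.5 hours.
t½ = 73.5/1.626 ≈ 45.203 hours.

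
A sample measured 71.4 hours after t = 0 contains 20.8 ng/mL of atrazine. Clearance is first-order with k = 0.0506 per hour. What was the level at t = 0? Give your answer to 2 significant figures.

t½ = ln 2 / k = 0.69315 / 0.0506 ≈ 13.699 hours.
Number of half-lives elapsed: n = 71.4/13.699 ≈ 5.2122.
A₀ = A × 2^n = 20.8 × 2^5.2122 = 20.8 × 37.071 ≈ 771.08 ng/mL.

770 ng/mL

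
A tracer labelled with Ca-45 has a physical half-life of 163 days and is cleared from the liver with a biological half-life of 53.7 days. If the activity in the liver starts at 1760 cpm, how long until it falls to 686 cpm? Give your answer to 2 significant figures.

1/t_eff = 1/t_phys + 1/t_biol = 1/163 + 1/53.7 = 0.024757 per day.
t_eff = 163 × 53.7 / (163 + 53.7) ≈ 40.393 days.
n = log₂(1760/686) ≈ 1.3593; t = 1.3593 × 40.393 ≈ 54.906 days.

55 days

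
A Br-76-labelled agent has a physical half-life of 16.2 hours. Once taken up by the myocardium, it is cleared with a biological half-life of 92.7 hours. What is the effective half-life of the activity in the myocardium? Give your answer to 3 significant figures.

1/t_eff = 1/t_phys + 1/t_biol = 1/16.2 + 1/92.7 = 0.072516 per hour.
t_eff = 16.2 × 92.7 / (16.2 + 92.7) ≈ 13.79 hours.

13.8 hours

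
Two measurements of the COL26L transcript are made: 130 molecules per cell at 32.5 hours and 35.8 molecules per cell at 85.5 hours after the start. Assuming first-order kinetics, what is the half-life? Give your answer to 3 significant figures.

Over Δt = 85.5 − 32.5 = 53 hours, the level fell by a factor of 130/35.8 ≈ 3.6313.
n = log₂(3.6313) ≈ 1.8605 half-lives, so t½ = 53/1.8605 ≈ 28.487 hours.

28.5 hours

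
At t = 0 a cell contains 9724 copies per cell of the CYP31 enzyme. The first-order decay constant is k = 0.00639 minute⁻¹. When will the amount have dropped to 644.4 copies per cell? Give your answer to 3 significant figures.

425 minutes

t½ = ln 2 / k = 0.69315 / 0.00639 ≈ 108.47 minutes.
Fraction remaining = 644.4/9724 ≈ 0.066269.
n = log₂(9724/644.4) = ln(15.09)/ln 2 ≈ 3.9155 half-lives.
t = n × t½ = 3.9155 × 108.47 ≈ 424.73 minutes.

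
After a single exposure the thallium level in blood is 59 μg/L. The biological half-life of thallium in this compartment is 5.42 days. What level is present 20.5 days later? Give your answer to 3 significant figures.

4.29 μg/L

Number of half-lives: n = 20.5/5.42 ≈ 3.7823.
Remaining = 59 × (1/2)^3.7823 = 59 × 0.072681 ≈ 4.2881 μg/L.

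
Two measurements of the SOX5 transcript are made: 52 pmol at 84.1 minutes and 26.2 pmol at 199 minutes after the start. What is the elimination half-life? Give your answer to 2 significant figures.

120 minutes

Over Δt = 199 − 84.1 = 114.9 minutes, the level fell by a factor of 52/26.2 ≈ 1.9847.
n = log₂(1.9847) ≈ 0.98894 half-lives, so t½ = 114.9/0.98894 ≈ 116.18 minutes.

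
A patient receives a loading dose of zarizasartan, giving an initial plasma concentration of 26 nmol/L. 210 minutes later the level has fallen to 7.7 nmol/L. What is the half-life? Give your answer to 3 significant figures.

A/A₀ = 7.7/26 ≈ 0.29615.
n = log₂(3.3766) ≈ 1.7556 half-lives elapsed in 210 minutes.
t½ = 210/1.7556 ≈ 119.62 minutes.

120 minutes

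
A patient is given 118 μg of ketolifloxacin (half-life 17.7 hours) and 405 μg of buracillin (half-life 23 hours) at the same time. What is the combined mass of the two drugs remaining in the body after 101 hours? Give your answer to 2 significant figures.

ketolifloxacin: 118 × (1/2)^(101/17.7) = 118 × (1/2)^5.7062 ≈ 2.2602 μg.
buracillin: 405 × (1/2)^(101/23) = 405 × (1/2)^4.3913 ≈ 19.299 μg.
Total = 2.2602 + 19.299 ≈ 21.559 μg.

22 μg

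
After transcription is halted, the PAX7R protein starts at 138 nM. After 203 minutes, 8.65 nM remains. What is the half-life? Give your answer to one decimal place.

50.8 minutes

A/A₀ = 8.65/138 ≈ 0.062681.
n = log₂(15.954) ≈ 3.9958 half-lives elapsed in 203 minutes.
t½ = 203/3.9958 ≈ 50.803 minutes.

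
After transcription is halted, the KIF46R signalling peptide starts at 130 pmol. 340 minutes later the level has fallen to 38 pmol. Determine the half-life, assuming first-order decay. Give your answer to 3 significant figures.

A/A₀ = 38/130 ≈ 0.29231.
n = log₂(3.4211) ≈ 1.7744 half-lives elapsed in 340 minutes.
t½ = 340/1.7744 ≈ 191.61 minutes.

192 minutes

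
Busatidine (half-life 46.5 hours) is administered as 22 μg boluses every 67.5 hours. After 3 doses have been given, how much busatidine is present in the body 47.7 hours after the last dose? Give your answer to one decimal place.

The 3 doses were given 182.7, 115.2, 47.7 hours ago.
Total = 22·(1/2)^(182.7/46.5) + 22·(1/2)^(115.2/46.5) + 22·(1/2)^(47.7/46.5)
      = 1.4443 + 3.9504 + 10.805 ≈ 16.2 μg.

16.2 μg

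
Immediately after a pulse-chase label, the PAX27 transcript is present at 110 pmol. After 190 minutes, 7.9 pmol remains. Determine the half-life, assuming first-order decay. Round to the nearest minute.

50 minutes

A/A₀ = 7.9/110 ≈ 0.071818.
n = log₂(13.924) ≈ 3.7995 half-lives elapsed in 190 minutes.
t½ = 190/3.7995 ≈ 50.006 minutes.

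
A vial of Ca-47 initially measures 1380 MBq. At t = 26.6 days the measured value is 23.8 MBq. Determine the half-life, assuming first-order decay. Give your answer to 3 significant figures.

4.54 days

A/A₀ = 23.8/1380 ≈ 0.017246.
n = log₂(57.983) ≈ 5.8576 half-lives elapsed in 26.6 days.
t½ = 26.6/5.8576 ≈ 4.5411 days.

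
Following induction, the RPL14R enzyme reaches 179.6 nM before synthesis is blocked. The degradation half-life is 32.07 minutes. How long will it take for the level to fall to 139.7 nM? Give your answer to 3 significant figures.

11.6 minutes

Fraction remaining = 139.7/179.6 ≈ 0.77784.
n = log₂(179.6/139.7) = ln(1.2856)/ln 2 ≈ 0.36246 half-lives.
t = n × t½ = 0.36246 × 32.07 ≈ 11.624 minutes.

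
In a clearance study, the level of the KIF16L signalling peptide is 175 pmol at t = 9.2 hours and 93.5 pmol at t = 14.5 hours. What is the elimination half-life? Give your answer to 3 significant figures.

Over Δt = 14.5 − 9.2 = 5.3 hours, the level fell by a factor of 175/93.5 ≈ 1.8717.
n = log₂(1.8717) ≈ 0.90432 half-lives, so t½ = 5.3/0.90432 ≈ 5.8608 hours.

5.86 hours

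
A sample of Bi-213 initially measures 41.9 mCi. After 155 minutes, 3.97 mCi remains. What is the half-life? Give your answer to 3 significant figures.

45.6 minutes

A/A₀ = 3.97/41.9 ≈ 0.094749.
n = log₂(10.554) ≈ 3.3997 half-lives elapsed in 155 minutes.
t½ = 155/3.3997 ≈ 45.592 minutes.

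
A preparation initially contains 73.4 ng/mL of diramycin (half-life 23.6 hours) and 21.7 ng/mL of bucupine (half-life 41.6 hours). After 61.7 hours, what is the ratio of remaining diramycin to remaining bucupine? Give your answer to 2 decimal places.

diramycin: 73.4 × (1/2)^(61.7/23.6) = 73.4 × (1/2)^2.6144 ≈ 11.986 ng/mL.
bucupine: 21.7 × (1/2)^(61.7/41.6) = 21.7 × (1/2)^1.4832 ≈ 7.7621 ng/mL.
Ratio ≈ 11.986 / 7.7621 ≈ 1.5442.

1.54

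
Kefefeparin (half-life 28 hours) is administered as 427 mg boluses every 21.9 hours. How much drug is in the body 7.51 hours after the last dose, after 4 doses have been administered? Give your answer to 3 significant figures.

750 mg

The 4 doses were given 73.21, 51.31, 29.41, 7.51 hours ago.
Total = 427·(1/2)^(73.21/28) + 427·(1/2)^(51.31/28) + 427·(1/2)^(29.41/28) + 427·(1/2)^(7.51/28)
      = 69.718 + 119.89 + 206.18 + 354.56 ≈ 750.34 mg.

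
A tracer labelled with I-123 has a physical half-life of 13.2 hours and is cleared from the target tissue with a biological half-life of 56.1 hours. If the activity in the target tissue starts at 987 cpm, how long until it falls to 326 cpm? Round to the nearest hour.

17 hours

1/t_eff = 1/t_phys + 1/t_biol = 1/13.2 + 1/56.1 = 0.093583 per hour.
t_eff = 13.2 × 56.1 / (13.2 + 56.1) ≈ 10.686 hours.
n = log₂(987/326) ≈ 1.5982; t = 1.5982 × 10.686 ≈ 17.078 hours.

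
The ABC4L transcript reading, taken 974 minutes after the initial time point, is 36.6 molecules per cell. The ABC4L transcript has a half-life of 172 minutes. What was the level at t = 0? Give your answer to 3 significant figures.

Number of half-lives elapsed: n = 974/172 ≈ 5.6628.
A₀ = A × 2^n = 36.6 × 2^5.6628 = 36.6 × 50.661 ≈ 1854.2 molecules per cell.

1850 molecules per cell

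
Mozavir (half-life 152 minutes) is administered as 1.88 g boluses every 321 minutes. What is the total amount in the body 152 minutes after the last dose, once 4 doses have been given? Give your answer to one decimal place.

1.2 g

The 4 doses were given 1115, 794, 473, 152 minutes ago.
Total = 1.88·(1/2)^(1115/152) + 1.88·(1/2)^(794/152) + 1.88·(1/2)^(473/152) + 1.88·(1/2)^(152/152)
      = 0.01164 + 0.050312 + 0.21747 + 0.94 ≈ 1.2194 g.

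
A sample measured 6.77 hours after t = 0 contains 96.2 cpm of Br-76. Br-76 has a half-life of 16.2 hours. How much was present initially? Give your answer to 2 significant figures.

Number of half-lives elapsed: n = 6.77/16.2 ≈ 0.4179.
A₀ = A × 2^n = 96.2 × 2^0.4179 = 96.2 × 1.336 ≈ 128.52 cpm.

130 cpm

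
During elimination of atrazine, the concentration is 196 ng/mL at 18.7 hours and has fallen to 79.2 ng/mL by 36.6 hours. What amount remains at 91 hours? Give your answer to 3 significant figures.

5.04 ng/mL

Over Δt = 36.6 − 18.7 = 17.9 hours, the level fell by a factor of 196/79.2 ≈ 2.4747.
n = log₂(2.4747) ≈ 1.3073 half-lives, so t½ = 17.9/1.3073 ≈ 13.693 hours.
From t = 36.6 to t = 91: 79.2 × (1/2)^((91−36.6)/13.693) ≈ 5.0436 ng/mL.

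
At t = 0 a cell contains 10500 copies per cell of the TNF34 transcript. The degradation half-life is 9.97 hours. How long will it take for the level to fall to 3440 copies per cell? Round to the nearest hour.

16 hours

Fraction remaining = 3440/10500 ≈ 0.32762.
n = log₂(10500/3440) = ln(3.0523)/ln 2 ≈ 1.6099 half-lives.
t = n × t½ = 1.6099 × 9.97 ≈ 16.051 hours.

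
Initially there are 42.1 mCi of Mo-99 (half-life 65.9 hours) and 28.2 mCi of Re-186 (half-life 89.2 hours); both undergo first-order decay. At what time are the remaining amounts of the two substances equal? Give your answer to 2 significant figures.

Set 42.1·(1/2)^(t/65.9) = 28.2·(1/2)^(t/89.2).
Taking log₂: log₂(42.1/28.2) = t·(1/65.9 − 1/89.2).
log₂(1.4929) = 0.57813; 1/65.9 − 1/89.2 = 0.0039637.
t = 0.57813 / 0.0039637 ≈ 145.85 hours.

150 hours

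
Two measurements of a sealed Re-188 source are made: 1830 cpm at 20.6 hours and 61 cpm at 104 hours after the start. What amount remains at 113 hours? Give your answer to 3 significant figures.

42.3 cpm

Over Δt = 104 − 20.6 = 83.4 hours, the level fell by a factor of 1830/61 ≈ 30.
n = log₂(30) ≈ 4.9069 half-lives, so t½ = 83.4/4.9069 ≈ 16.997 hours.
From t = 104 to t = 113: 61 × (1/2)^((113−104)/16.997) ≈ 42.26 cpm.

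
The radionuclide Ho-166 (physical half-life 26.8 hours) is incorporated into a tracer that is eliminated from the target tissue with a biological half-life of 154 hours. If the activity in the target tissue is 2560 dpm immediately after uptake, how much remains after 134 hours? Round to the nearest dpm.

1/t_eff = 1/t_phys + 1/t_biol = 1/26.8 + 1/154 = 0.043807 per hour.
t_eff = 26.8 × 154 / (26.8 + 154) ≈ 22.827 hours.
Remaining = 2560 × (1/2)^(134/22.827) = 2560 × (1/2)^5.8701 ≈ 43.768 dpm.

44 dpm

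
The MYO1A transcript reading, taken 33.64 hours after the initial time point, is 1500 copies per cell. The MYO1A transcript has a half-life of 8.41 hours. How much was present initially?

24000 copies per cell

Number of half-lives elapsed: n = 33.64/8.41 ≈ 4.
A₀ = A × 2^n = 1500 × 2^4 = 1500 × 16 ≈ 24000 copies per cell.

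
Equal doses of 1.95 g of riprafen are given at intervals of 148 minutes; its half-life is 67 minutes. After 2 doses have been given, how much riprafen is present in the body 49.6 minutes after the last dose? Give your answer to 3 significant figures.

1.42 g

The 2 doses were given 197.6, 49.6 minutes ago.
Total = 1.95·(1/2)^(197.6/67) + 1.95·(1/2)^(49.6/67)
      = 0.25248 + 1.1673 ≈ 1.4198 g.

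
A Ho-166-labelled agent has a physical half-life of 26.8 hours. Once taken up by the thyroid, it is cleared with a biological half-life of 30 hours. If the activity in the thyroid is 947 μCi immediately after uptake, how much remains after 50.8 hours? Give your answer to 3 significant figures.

1/t_eff = 1/t_phys + 1/t_biol = 1/26.8 + 1/30 = 0.070647 per hour.
t_eff = 26.8 × 30 / (26.8 + 30) ≈ 14.155 hours.
Remaining = 947 × (1/2)^(50.8/14.155) = 947 × (1/2)^3.5889 ≈ 78.704 μCi.

78.7 μCi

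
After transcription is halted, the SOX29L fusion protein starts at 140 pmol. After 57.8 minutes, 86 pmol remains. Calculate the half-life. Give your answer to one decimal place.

82.2 minutes

A/A₀ = 86/140 ≈ 0.61429.
n = log₂(1.6279) ≈ 0.70302 half-lives elapsed in 57.8 minutes.
t½ = 57.8/0.70302 ≈ 82.217 minutes.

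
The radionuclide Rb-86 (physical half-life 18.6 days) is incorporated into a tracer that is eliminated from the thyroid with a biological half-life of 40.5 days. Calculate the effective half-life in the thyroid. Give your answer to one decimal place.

1/t_eff = 1/t_phys + 1/t_biol = 1/18.6 + 1/40.5 = 0.078455 per day.
t_eff = 18.6 × 40.5 / (18.6 + 40.5) ≈ 12.746 days.

12.7 days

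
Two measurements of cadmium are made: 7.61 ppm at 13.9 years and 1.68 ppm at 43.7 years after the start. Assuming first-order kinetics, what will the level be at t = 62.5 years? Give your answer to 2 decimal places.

0.65 ppm

Over Δt = 43.7 − 13.9 = 29.8 years, the level fell by a factor of 7.61/1.68 ≈ 4.5298.
n = log₂(4.5298) ≈ 2.1794 half-lives, so t½ = 29.8/2.1794 ≈ 13.673 years.
From t = 43.7 to t = 62.5: 1.68 × (1/2)^((62.5−43.7)/13.673) ≈ 0.64775 ppm.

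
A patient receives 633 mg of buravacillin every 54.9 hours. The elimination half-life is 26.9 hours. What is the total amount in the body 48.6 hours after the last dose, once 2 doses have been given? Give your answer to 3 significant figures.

The 2 doses were given 103.5, 48.6 hours ago.
Total = 633·(1/2)^(103.5/26.9) + 633·(1/2)^(48.6/26.9)
      = 43.971 + 180.94 ≈ 224.91 mg.

225 mg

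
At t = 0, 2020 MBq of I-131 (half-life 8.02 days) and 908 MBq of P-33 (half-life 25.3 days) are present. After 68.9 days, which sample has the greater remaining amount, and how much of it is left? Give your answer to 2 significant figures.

P-33, 140 MBq

I-131: 2020 × (1/2)^8.591 ≈ 5.2384 MBq.
P-33: 908 × (1/2)^2.7233 ≈ 137.49 MBq.
P-33 has more remaining, at ≈ 137.49 MBq.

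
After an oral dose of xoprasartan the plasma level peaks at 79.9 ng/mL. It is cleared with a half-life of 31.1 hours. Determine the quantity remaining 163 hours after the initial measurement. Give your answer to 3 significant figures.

2.11 ng/mL

Number of half-lives: n = 163/31.1 ≈ 5.2412.
Remaining = 79.9 × (1/2)^5.2412 = 79.9 × 0.02644 ≈ 2.1125 ng/mL.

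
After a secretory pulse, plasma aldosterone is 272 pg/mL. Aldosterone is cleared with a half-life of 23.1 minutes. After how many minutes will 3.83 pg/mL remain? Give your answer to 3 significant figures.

Fraction remaining = 3.83/272 ≈ 0.014081.
n = log₂(272/3.83) = ln(71.018)/ln 2 ≈ 6.1501 half-lives.
t = n × t½ = 6.1501 × 23.1 ≈ 142.07 minutes.

142 minutes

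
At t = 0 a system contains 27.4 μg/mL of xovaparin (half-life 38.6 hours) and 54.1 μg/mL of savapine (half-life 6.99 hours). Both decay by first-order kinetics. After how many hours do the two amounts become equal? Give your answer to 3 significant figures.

Set 27.4·(1/2)^(t/38.6) = 54.1·(1/2)^(t/6.99).
Taking log₂: log₂(27.4/54.1) = t·(1/38.6 − 1/6.99).
log₂(0.50647) = -0.98145; 1/38.6 − 1/6.99 = -0.11715.
t = -0.98145 / -0.11715 ≈ 8.3774 hours.

8.38 hours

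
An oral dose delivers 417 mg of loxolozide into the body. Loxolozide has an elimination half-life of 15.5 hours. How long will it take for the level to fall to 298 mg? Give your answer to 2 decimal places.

Fraction remaining = 298/417 ≈ 0.71463.
n = log₂(417/298) = ln(1.3993)/ln 2 ≈ 0.48474 half-lives.
t = n × t½ = 0.48474 × 15.5 ≈ 7.5134 hours.

7.51 hours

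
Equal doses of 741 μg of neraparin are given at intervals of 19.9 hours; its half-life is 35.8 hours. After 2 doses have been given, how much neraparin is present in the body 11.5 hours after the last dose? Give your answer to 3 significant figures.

The 2 doses were given 31.4, 11.5 hours ago.
Total = 741·(1/2)^(31.4/35.8) + 741·(1/2)^(11.5/35.8)
      = 403.45 + 593.09 ≈ 996.53 μg.

997 μg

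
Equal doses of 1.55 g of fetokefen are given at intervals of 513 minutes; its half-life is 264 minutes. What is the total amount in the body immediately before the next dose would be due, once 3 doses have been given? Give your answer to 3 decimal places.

0.535 g

The 3 doses were given 1539, 1026, 513 minutes ago.
Total = 1.55·(1/2)^(1539/264) + 1.55·(1/2)^(1026/264) + 1.55·(1/2)^(513/264)
      = 0.027256 + 0.10481 + 0.40307 ≈ 0.53514 g.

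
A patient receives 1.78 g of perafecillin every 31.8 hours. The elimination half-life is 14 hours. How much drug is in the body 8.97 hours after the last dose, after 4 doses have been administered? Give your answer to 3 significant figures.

The 4 doses were given 104.37, 72.57, 40.77, 8.97 hours ago.
Total = 1.78·(1/2)^(104.37/14) + 1.78·(1/2)^(72.57/14) + 1.78·(1/2)^(40.77/14) + 1.78·(1/2)^(8.97/14)
      = 0.010145 + 0.048979 + 0.23647 + 1.1417 ≈ 1.4373 g.

1.44 g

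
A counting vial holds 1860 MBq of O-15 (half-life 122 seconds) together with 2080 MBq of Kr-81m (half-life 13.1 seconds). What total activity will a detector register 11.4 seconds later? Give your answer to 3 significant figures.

2880 MBq

O-15: 1860 × (1/2)^(11.4/122) = 1860 × (1/2)^0.093443 ≈ 1743.3 MBq.
Kr-81m: 2080 × (1/2)^(11.4/13.1) = 2080 × (1/2)^0.87023 ≈ 1137.9 MBq.
Total = 1743.3 + 1137.9 ≈ 2881.2 MBq.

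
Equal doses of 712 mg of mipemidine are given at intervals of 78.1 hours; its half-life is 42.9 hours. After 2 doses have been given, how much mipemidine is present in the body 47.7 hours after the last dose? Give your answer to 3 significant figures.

The 2 doses were given 125.8, 47.7 hours ago.
Total = 712·(1/2)^(125.8/42.9) + 712·(1/2)^(47.7/42.9)
      = 93.269 + 329.43 ≈ 422.7 mg.

423 mg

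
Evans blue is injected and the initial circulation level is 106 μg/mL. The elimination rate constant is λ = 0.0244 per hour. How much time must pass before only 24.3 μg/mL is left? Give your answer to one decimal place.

t½ = ln 2 / λ = 0.69315 / 0.0244 ≈ 28.408 hours.
Fraction remaining = 24.3/106 ≈ 0.22925.
n = log₂(106/24.3) = ln(4.3621)/ln 2 ≈ 2.125 half-lives.
t = n × t½ = 2.125 × 28.408 ≈ 60.367 hours.

60.4 hours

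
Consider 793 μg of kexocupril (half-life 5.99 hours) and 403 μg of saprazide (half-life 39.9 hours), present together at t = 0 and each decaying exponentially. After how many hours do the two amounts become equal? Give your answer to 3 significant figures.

6.88 hours

Set 793·(1/2)^(t/5.99) = 403·(1/2)^(t/39.9).
Taking log₂: log₂(793/403) = t·(1/5.99 − 1/39.9).
log₂(1.9677) = 0.97654; 1/5.99 − 1/39.9 = 0.14188.
t = 0.97654 / 0.14188 ≈ 6.8828 hours.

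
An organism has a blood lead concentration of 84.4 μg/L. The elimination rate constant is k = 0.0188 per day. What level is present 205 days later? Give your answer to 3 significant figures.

1.79 μg/L

t½ = ln 2 / k = 0.69315 / 0.0188 ≈ 36.87 days.
Number of half-lives: n = 205/36.87 ≈ 5.5601.
Remaining = 84.4 × (1/2)^5.5601 = 84.4 × 0.021195 ≈ 1.7888 μg/L.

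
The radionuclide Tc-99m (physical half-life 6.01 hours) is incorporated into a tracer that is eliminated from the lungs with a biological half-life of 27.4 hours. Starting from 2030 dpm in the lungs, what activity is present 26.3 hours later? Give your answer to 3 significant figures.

50.3 dpm

1/t_eff = 1/t_phys + 1/t_biol = 1/6.01 + 1/27.4 = 0.20289 per hour.
t_eff = 6.01 × 27.4 / (6.01 + 27.4) ≈ 4.9289 hours.
Remaining = 2030 × (1/2)^(26.3/4.9289) = 2030 × (1/2)^5.3359 ≈ 50.261 dpm.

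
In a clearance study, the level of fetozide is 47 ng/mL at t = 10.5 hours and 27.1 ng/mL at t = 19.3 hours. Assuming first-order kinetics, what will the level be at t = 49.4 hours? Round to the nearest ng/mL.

4 ng/mL

Over Δt = 19.3 − 10.5 = 8.8 hours, the level fell by a factor of 47/27.1 ≈ 1.7343.
n = log₂(1.7343) ≈ 0.79437 half-lives, so t½ = 8.8/0.79437 ≈ 11.078 hours.
From t = 19.3 to t = 49.4: 27.1 × (1/2)^((49.4−19.3)/11.078) ≈ 4.1214 ng/mL.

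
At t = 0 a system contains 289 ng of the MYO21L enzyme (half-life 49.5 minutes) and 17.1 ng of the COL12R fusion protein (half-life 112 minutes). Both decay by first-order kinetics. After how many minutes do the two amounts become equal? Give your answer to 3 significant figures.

Set 289·(1/2)^(t/49.5) = 17.1·(1/2)^(t/112).
Taking log₂: log₂(289/17.1) = t·(1/49.5 − 1/112).
log₂(16.901) = 4.079; 1/49.5 − 1/112 = 0.011273.
t = 4.079 / 0.011273 ≈ 361.82 minutes.

362 minutes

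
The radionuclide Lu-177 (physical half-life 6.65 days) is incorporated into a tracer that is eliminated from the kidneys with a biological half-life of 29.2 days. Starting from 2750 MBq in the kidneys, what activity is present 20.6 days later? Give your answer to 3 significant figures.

197 MBq

1/t_eff = 1/t_phys + 1/t_biol = 1/6.65 + 1/29.2 = 0.18462 per day.
t_eff = 6.65 × 29.2 / (6.65 + 29.2) ≈ 5.4165 days.
Remaining = 2750 × (1/2)^(20.6/5.4165) = 2750 × (1/2)^3.8032 ≈ 196.99 MBq.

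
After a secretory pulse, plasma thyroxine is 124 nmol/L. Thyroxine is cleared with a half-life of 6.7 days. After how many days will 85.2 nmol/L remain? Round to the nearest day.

Fraction remaining = 85.2/124 ≈ 0.6871.
n = log₂(124/85.2) = ln(1.4554)/ln 2 ≈ 0.54141 half-lives.
t = n × t½ = 0.54141 × 6.7 ≈ 3.6275 days.

4 days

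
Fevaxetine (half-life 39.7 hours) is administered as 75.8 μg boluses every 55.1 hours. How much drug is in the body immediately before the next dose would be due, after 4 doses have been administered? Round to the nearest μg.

The 4 doses were given 220.4, 165.3, 110.2, 55.1 hours ago.
Total = 75.8·(1/2)^(220.4/39.7) + 75.8·(1/2)^(165.3/39.7) + 75.8·(1/2)^(110.2/39.7) + 75.8·(1/2)^(55.1/39.7)
      = 1.6161 + 4.2292 + 11.068 + 28.965 ≈ 45.878 μg.

46 μg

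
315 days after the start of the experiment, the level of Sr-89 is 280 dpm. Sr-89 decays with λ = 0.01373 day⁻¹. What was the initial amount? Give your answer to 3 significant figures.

t½ = ln 2 / λ = 0.69315 / 0.01373 ≈ 50.484 days.
Number of half-lives elapsed: n = 315/50.484 ≈ 6.2396.
A₀ = A × 2^n = 280 × 2^6.2396 = 280 × 75.562 ≈ 21157 dpm.

21200 dpm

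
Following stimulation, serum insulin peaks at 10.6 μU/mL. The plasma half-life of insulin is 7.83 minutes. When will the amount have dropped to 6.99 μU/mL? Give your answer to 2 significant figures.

Fraction remaining = 6.99/10.6 ≈ 0.65943.
n = log₂(10.6/6.99) = ln(1.5165)/ln 2 ≈ 0.6007 half-lives.
t = n × t½ = 0.6007 × 7.83 ≈ 4.7035 minutes.

4.7 minutes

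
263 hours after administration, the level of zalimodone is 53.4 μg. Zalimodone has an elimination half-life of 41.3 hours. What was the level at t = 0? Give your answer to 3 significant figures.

Number of half-lives elapsed: n = 263/41.3 ≈ 6.368.
A₀ = A × 2^n = 53.4 × 2^6.368 = 53.4 × 82.598 ≈ 4410.7 μg.

4410 μg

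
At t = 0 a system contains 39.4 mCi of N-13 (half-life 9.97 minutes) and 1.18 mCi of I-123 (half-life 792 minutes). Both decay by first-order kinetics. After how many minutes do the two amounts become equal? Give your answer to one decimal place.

51.1 minutes

Set 39.4·(1/2)^(t/9.97) = 1.18·(1/2)^(t/792).
Taking log₂: log₂(39.4/1.18) = t·(1/9.97 − 1/792).
log₂(33.39) = 5.0613; 1/9.97 − 1/792 = 0.099038.
t = 5.0613 / 0.099038 ≈ 51.105 minutes.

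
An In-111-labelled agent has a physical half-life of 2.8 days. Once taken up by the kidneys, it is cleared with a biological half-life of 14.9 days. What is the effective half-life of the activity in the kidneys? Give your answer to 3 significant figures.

1/t_eff = 1/t_phys + 1/t_biol = 1/2.8 + 1/14.9 = 0.42426 per day.
t_eff = 2.8 × 14.9 / (2.8 + 14.9) ≈ 2.3571 days.

2.36 days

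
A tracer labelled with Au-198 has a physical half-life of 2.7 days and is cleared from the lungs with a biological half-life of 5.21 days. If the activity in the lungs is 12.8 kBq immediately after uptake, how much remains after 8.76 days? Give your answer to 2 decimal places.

1/t_eff = 1/t_phys + 1/t_biol = 1/2.7 + 1/5.21 = 0.56231 per day.
t_eff = 2.7 × 5.21 / (2.7 + 5.21) ≈ 1.7784 days.
Remaining = 12.8 × (1/2)^(8.76/1.7784) = 12.8 × (1/2)^4.9258 ≈ 0.4211 kBq.

0.42 kBq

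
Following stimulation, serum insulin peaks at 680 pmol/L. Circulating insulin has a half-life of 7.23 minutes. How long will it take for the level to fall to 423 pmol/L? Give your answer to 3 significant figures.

Fraction remaining = 423/680 ≈ 0.62206.
n = log₂(680/423) = ln(1.6076)/ln 2 ≈ 0.68488 half-lives.
t = n × t½ = 0.68488 × 7.23 ≈ 4.9517 minutes.

4.95 minutes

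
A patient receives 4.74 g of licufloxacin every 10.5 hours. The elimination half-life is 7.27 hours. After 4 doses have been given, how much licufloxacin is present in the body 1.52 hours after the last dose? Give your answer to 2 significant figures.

6.4 g

The 4 doses were given 33.02, 22.52, 12.02, 1.52 hours ago.
Total = 4.74·(1/2)^(33.02/7.27) + 4.74·(1/2)^(22.52/7.27) + 4.74·(1/2)^(12.02/7.27) + 4.74·(1/2)^(1.52/7.27)
      = 0.20348 + 0.55372 + 1.5068 + 4.1005 ≈ 6.3646 g.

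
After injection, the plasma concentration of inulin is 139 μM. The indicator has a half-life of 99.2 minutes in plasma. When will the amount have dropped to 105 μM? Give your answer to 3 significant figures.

Fraction remaining = 105/139 ≈ 0.7554.
n = log₂(139/105) = ln(1.3238)/ln 2 ≈ 0.4047 half-lives.
t = n × t½ = 0.4047 × 99.2 ≈ 40.146 minutes.

40.1 minutes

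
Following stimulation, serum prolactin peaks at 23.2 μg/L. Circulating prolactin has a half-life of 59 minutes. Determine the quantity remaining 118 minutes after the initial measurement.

5.8 μg/L

Elapsed time is 2 half-lives (118/59).
Each half-life halves the amount: 23.2 × (1/2)^2 = 23.2/4 = 5.8 μg/L.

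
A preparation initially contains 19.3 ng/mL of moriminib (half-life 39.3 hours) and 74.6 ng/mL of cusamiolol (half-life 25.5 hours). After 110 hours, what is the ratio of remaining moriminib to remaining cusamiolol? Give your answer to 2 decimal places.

moriminib: 19.3 × (1/2)^(110/39.3) = 19.3 × (1/2)^2.799 ≈ 2.7732 ng/mL.
cusamiolol: 74.6 × (1/2)^(110/25.5) = 74.6 × (1/2)^4.3137 ≈ 3.7513 ng/mL.
Ratio ≈ 2.7732 / 3.7513 ≈ 0.73927.

0.74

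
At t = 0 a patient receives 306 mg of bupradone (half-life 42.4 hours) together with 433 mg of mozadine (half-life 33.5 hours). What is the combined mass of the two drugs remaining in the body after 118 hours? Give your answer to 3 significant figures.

82.1 mg

bupradone: 306 × (1/2)^(118/42.4) = 306 × (1/2)^2.783 ≈ 44.458 mg.
mozadine: 433 × (1/2)^(118/33.5) = 433 × (1/2)^3.5224 ≈ 37.683 mg.
Total = 44.458 + 37.683 ≈ 82.141 mg.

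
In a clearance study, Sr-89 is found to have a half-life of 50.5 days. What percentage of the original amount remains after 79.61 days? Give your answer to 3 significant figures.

n = 79.61/50.5 ≈ 1.5764 half-lives.
Fraction remaining = (1/2)^1.5764 ≈ 0.33531, i.e. 33.531%.

33.5%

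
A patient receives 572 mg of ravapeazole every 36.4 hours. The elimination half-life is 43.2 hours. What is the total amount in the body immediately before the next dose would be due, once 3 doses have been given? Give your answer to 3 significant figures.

596 mg

The 3 doses were given 109.2, 72.8, 36.4 hours ago.
Total = 572·(1/2)^(109.2/43.2) + 572·(1/2)^(72.8/43.2) + 572·(1/2)^(36.4/43.2)
      = 99.188 + 177.87 + 318.97 ≈ 596.03 mg.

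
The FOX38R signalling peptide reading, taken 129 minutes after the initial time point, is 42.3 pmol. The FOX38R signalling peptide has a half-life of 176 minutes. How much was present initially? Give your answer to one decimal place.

Number of half-lives elapsed: n = 129/176 ≈ 0.73295.
A₀ = A × 2^n = 42.3 × 2^0.73295 = 42.3 × 1.662 ≈ 70.304 pmol.

70.3 pmol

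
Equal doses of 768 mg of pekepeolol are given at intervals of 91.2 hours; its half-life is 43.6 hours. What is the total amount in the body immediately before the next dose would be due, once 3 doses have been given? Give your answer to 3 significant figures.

232 mg

The 3 doses were given 273.6, 182.4, 91.2 hours ago.
Total = 768·(1/2)^(273.6/43.6) + 768·(1/2)^(182.4/43.6) + 768·(1/2)^(91.2/43.6)
      = 9.9158 + 42.267 + 180.17 ≈ 232.35 mg.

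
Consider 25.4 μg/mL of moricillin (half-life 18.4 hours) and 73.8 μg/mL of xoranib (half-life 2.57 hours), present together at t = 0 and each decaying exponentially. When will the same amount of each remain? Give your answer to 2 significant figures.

Set 25.4·(1/2)^(t/18.4) = 73.8·(1/2)^(t/2.57).
Taking log₂: log₂(25.4/73.8) = t·(1/18.4 − 1/2.57).
log₂(0.34417) = -1.5388; 1/18.4 − 1/2.57 = -0.33476.
t = -1.5388 / -0.33476 ≈ 4.5967 hours.

4.6 hours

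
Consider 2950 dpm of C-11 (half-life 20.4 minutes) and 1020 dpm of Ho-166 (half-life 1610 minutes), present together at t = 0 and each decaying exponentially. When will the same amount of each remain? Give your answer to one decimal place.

31.7 minutes

Set 2950·(1/2)^(t/20.4) = 1020·(1/2)^(t/1610).
Taking log₂: log₂(2950/1020) = t·(1/20.4 − 1/1610).
log₂(2.8922) = 1.5321; 1/20.4 − 1/1610 = 0.048398.
t = 1.5321 / 0.048398 ≈ 31.657 minutes.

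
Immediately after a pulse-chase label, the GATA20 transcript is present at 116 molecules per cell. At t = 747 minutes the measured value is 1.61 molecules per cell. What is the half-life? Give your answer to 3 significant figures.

A/A₀ = 1.61/116 ≈ 0.013879.
n = log₂(72.05) ≈ 6.1709 half-lives elapsed in 747 minutes.
t½ = 747/6.1709 ≈ 121.05 minutes.

121 minutes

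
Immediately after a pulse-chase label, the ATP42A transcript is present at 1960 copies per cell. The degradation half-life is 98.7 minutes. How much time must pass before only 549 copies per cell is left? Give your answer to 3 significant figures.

181 minutes

Fraction remaining = 549/1960 ≈ 0.2801.
n = log₂(1960/549) = ln(3.5701)/ln 2 ≈ 1.836 half-lives.
t = n × t½ = 1.836 × 98.7 ≈ 181.21 minutes.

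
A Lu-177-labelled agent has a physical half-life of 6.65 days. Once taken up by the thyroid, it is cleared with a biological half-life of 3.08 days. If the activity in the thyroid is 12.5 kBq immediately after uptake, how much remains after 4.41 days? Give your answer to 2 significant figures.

1/t_eff = 1/t_phys + 1/t_biol = 1/6.65 + 1/3.08 = 0.47505 per day.
t_eff = 6.65 × 3.08 / (6.65 + 3.08) ≈ 2.105 days.
Remaining = 12.5 × (1/2)^(4.41/2.105) = 12.5 × (1/2)^2.095 ≈ 2.9259 kBq.

2.9 kBq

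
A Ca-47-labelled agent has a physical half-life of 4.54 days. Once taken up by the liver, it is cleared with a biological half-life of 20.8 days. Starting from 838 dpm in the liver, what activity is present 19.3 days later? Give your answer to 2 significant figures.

1/t_eff = 1/t_phys + 1/t_biol = 1/4.54 + 1/20.8 = 0.26834 per day.
t_eff = 4.54 × 20.8 / (4.54 + 20.8) ≈ 3.7266 days.
Remaining = 838 × (1/2)^(19.3/3.7266) = 838 × (1/2)^5.179 ≈ 23.132 dpm.

23 dpm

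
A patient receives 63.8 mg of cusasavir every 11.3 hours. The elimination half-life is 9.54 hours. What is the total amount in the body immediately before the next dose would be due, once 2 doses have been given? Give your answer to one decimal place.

40.4 mg

The 2 doses were given 22.6, 11.3 hours ago.
Total = 63.8·(1/2)^(22.6/9.54) + 63.8·(1/2)^(11.3/9.54)
      = 12.351 + 28.071 ≈ 40.421 mg.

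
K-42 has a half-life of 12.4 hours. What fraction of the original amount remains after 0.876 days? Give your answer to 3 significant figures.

0.876 days = 21.024 hours.
n = 21.024/12.4 ≈ 1.6955 half-lives.
Fraction remaining = (1/2)^1.6955 ≈ 0.30875.

0.309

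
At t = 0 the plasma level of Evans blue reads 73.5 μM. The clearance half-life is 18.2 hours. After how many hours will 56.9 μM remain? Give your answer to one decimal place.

6.7 hours

Fraction remaining = 56.9/73.5 ≈ 0.77415.
n = log₂(73.5/56.9) = ln(1.2917)/ln 2 ≈ 0.36932 half-lives.
t = n × t½ = 0.36932 × 18.2 ≈ 6.7215 hours.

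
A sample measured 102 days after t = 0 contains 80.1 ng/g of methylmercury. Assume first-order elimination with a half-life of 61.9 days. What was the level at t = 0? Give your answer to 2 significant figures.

250 ng/g

Number of half-lives elapsed: n = 102/61.9 ≈ 1.6478.
A₀ = A × 2^n = 80.1 × 2^1.6478 = 80.1 × 3.1336 ≈ 251 ng/g.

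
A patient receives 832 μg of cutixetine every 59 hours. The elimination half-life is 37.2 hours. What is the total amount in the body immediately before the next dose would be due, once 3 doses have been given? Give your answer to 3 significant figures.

400 μg

The 3 doses were given 177, 118, 59 hours ago.
Total = 832·(1/2)^(177/37.2) + 832·(1/2)^(118/37.2) + 832·(1/2)^(59/37.2)
      = 30.747 + 92.309 + 277.13 ≈ 400.19 μg.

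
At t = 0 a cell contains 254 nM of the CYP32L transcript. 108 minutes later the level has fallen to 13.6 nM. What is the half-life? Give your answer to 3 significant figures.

25.6 minutes

A/A₀ = 13.6/254 ≈ 0.053543.
n = log₂(18.676) ≈ 4.2231 half-lives elapsed in 108 minutes.
t½ = 108/4.2231 ≈ 25.573 minutes.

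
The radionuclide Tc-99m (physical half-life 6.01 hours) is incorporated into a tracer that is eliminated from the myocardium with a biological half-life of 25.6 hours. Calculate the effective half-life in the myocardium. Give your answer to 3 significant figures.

1/t_eff = 1/t_phys + 1/t_biol = 1/6.01 + 1/25.6 = 0.20545 per hour.
t_eff = 6.01 × 25.6 / (6.01 + 25.6) ≈ 4.8673 hours.

4.87 hours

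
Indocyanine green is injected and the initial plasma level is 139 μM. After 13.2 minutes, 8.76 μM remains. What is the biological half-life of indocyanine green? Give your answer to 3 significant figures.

A/A₀ = 8.76/139 ≈ 0.063022.
n = log₂(15.868) ≈ 3.988 half-lives elapsed in 13.2 minutes.
t½ = 13.2/3.988 ≈ 3.3099 minutes.

3.31 minutes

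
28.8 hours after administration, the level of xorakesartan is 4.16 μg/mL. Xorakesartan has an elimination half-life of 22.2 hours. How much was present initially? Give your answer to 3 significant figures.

10.2 μg/mL

Number of half-lives elapsed: n = 28.8/22.2 ≈ 1.2973.
A₀ = A × 2^n = 4.16 × 2^1.2973 = 4.16 × 2.4577 ≈ 10.224 μg/mL.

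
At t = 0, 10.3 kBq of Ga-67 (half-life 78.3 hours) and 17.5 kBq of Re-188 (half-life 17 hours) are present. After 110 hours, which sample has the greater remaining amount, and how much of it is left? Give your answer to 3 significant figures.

Ga-67, 3.89 kBq

Ga-67: 10.3 × (1/2)^1.4049 ≈ 3.8899 kBq.
Re-188: 17.5 × (1/2)^6.4706 ≈ 0.19733 kBq.
Ga-67 has more remaining, at ≈ 3.8899 kBq.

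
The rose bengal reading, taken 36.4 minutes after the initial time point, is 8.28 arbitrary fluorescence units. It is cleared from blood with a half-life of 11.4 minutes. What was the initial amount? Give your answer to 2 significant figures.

Number of half-lives elapsed: n = 36.4/11.4 ≈ 3.193.
A₀ = A × 2^n = 8.28 × 2^3.193 = 8.28 × 9.145 ≈ 75.721 arbitrary fluorescence units.

76 arbitrary fluorescence units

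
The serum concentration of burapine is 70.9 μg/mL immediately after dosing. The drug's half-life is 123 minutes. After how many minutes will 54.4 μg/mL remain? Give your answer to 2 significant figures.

47 minutes

Fraction remaining = 54.4/70.9 ≈ 0.76728.
n = log₂(70.9/54.4) = ln(1.3033)/ln 2 ≈ 0.38218 half-lives.
t = n × t½ = 0.38218 × 123 ≈ 47.008 minutes.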